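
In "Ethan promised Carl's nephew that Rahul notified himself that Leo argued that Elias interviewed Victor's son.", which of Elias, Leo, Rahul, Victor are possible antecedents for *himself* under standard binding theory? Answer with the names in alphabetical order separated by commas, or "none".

*himself* is a reflexive; Principle A requires it to be bound within its binding domain — the clause headed by 'notified'.
— Elias: subject of the clause headed by 'interviewed'; does not c-command the reflexive — cannot bind it (Principle A).
— Leo: subject of the clause headed by 'argued'; does not c-command the reflexive — cannot bind it (Principle A).
— Rahul: subject of the clause headed by 'notified'; c-commands the reflexive within its binding domain — allowed (Principle A).
— Victor: possessor inside the object DP of the clause headed by 'interviewed'; does not c-command the reflexive — cannot bind it (Principle A).

Rahul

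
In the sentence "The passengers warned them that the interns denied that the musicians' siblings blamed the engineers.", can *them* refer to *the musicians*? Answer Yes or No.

*them* is a pronoun; Principle B requires it to be free in its binding domain — the matrix clause.
— the musicians: possessor inside the subject DP of the clause headed by 'blamed'; is c-commanded by the pronoun; coreference would bind this R-expression — blocked (Principle C).

No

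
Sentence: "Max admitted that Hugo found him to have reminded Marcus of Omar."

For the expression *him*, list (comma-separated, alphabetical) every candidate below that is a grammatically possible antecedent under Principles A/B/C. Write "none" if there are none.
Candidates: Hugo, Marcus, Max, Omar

Max

*him* is a pronoun; Principle B requires it to be free in its binding domain — the clause headed by 'found'.
— Hugo: subject of the clause headed by 'found'; c-commands the pronoun within its binding domain — blocked (Principle B).
— Marcus: object of the clause headed by 'reminded'; is c-commanded by the pronoun; coreference would bind this R-expression — blocked (Principle C).
— Max: subject of the matrix clause; c-commands the pronoun but lies outside its binding domain — allowed.
— Omar: second object of the clause headed by 'reminded'; is c-commanded by the pronoun; coreference would bind this R-expression — blocked (Principle C).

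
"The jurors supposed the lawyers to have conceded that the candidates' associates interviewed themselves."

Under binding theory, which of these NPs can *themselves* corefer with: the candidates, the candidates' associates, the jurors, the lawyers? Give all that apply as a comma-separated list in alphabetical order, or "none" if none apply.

the candidates' associates

*themselves* is a reflexive; Principle A requires it to be bound within its binding domain — the clause headed by 'interviewed'.
— the candidates: possessor inside the subject DP of the clause headed by 'interviewed'; does not c-command the reflexive — cannot bind it (Principle A).
— the candidates' associates: subject of the clause headed by 'interviewed'; c-commands the reflexive within its binding domain — allowed (Principle A).
— the jurors: subject of the matrix clause; c-commands the reflexive but lies outside its binding domain — cannot bind it (Principle A).
— the lawyers: subject of the clause headed by 'conceded'; c-commands the reflexive but lies outside its binding domain — cannot bind it (Principle A).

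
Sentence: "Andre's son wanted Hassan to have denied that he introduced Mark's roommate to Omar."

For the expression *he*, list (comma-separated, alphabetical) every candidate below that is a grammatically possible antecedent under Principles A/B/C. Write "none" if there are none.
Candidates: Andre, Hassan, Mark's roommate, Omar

*he* is a pronoun; Principle B requires it to be free in its binding domain — the clause headed by 'introduced'.
— Andre: possessor inside the subject DP of the matrix clause; does not c-command the pronoun — Principle B does not apply; allowed.
— Hassan: subject of the clause headed by 'denied'; c-commands the pronoun but lies outside its binding domain — allowed.
— Mark's roommate: object of the clause headed by 'introduced'; is c-commanded by the pronoun; coreference would bind this R-expression — blocked (Principle C).
— Omar: second object of the clause headed by 'introduced'; is c-commanded by the pronoun; coreference would bind this R-expression — blocked (Principle C).

Andre, Hassan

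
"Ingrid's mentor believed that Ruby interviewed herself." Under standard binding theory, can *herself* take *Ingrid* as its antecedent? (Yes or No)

No

*herself* is a reflexive; Principle A requires it to be bound within its binding domain — the clause headed by 'interviewed'.
— Ingrid: possessor inside the subject DP of the matrix clause; does not c-command the reflexive — cannot bind it (Principle A).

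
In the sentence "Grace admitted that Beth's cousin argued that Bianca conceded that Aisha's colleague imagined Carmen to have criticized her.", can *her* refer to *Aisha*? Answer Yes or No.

*her* is a pronoun; Principle B requires it to be free in its binding domain — the clause headed by 'criticized'.
— Aisha: possessor inside the subject DP of the clause headed by 'imagined'; does not c-command the pronoun — Principle B does not apply; allowed.

Yes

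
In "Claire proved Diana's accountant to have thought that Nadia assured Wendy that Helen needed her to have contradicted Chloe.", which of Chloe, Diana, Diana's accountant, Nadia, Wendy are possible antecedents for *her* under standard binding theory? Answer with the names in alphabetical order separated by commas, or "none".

Diana, Diana's accountant, Nadia, Wendy

*her* is a pronoun; Principle B requires it to be free in its binding domain — the clause headed by 'needed'.
— Chloe: object of the clause headed by 'contradicted'; is c-commanded by the pronoun; coreference would bind this R-expression — blocked (Principle C).
— Diana: possessor inside the subject DP of the clause headed by 'thought'; does not c-command the pronoun — Principle B does not apply; allowed.
— Diana's accountant: subject of the clause headed by 'thought'; c-commands the pronoun but lies outside its binding domain — allowed.
— Nadia: subject of the clause headed by 'assured'; c-commands the pronoun but lies outside its binding domain — allowed.
— Wendy: object of the clause headed by 'assured'; c-commands the pronoun but lies outside its binding domain — allowed.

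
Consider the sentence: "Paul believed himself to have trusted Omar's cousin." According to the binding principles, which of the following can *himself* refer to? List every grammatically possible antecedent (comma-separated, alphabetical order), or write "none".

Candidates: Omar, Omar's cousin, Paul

Paul

*himself* is a reflexive; Principle A requires it to be bound within its binding domain — the matrix clause.
— Omar: possessor inside the object DP of the clause headed by 'trusted'; does not c-command the reflexive — cannot bind it (Principle A).
— Omar's cousin: object of the clause headed by 'trusted'; does not c-command the reflexive — cannot bind it (Principle A).
— Paul: subject of the matrix clause; c-commands the reflexive within its binding domain — allowed (Principle A).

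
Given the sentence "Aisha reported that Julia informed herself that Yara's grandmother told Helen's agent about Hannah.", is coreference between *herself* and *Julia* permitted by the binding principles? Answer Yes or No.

Yes

*herself* is a reflexive; Principle A requires it to be bound within its binding domain — the clause headed by 'informed'.
— Julia: subject of the clause headed by 'informed'; c-commands the reflexive within its binding domain — allowed (Principle A).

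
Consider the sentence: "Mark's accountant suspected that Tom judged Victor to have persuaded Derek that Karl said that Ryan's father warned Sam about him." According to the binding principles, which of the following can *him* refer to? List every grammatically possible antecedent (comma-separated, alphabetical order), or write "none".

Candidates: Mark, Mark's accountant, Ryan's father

Mark, Mark's accountant

*him* is a pronoun; Principle B requires it to be free in its binding domain — the clause headed by 'warned'.
— Mark: possessor inside the subject DP of the matrix clause; does not c-command the pronoun — Principle B does not apply; allowed.
— Mark's accountant: subject of the matrix clause; c-commands the pronoun but lies outside its binding domain — allowed.
— Ryan's father: subject of the clause headed by 'warned'; c-commands the pronoun within its binding domain — blocked (Principle B).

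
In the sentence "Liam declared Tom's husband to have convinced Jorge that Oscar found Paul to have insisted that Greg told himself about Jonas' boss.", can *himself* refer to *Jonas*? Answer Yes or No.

*himself* is a reflexive; Principle A requires it to be bound within its binding domain — the clause headed by 'told'.
— Jonas: possessor inside the second object DP of the clause headed by 'told'; does not c-command the reflexive — cannot bind it (Principle A).

No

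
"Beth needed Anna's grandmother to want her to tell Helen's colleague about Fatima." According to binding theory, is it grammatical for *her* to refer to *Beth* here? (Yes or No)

*Beth* is an R-expression; Principle C requires it to be free (not bound by any c-commanding expression).
— her: subject of the clause headed by 'tell'; the pronoun does not c-command the R-expression — coreference allowed.

Yes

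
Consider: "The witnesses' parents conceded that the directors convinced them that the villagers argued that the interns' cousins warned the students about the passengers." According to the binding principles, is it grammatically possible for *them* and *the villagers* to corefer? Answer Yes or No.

No

*them* is a pronoun; Principle B requires it to be free in its binding domain — the clause headed by 'convinced'.
— the villagers: subject of the clause headed by 'argued'; is c-commanded by the pronoun; coreference would bind this R-expression — blocked (Principle C).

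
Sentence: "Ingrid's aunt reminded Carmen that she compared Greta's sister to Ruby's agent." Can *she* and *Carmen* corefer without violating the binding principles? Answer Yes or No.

*Carmen* is an R-expression; Principle C requires it to be free (not bound by any c-commanding expression).
— she: subject of the clause headed by 'compared'; the pronoun does not c-command the R-expression — coreference allowed.

Yes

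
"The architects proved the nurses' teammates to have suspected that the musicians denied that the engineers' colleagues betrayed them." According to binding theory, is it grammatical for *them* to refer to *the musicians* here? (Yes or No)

*the musicians* is an R-expression; Principle C requires it to be free (not bound by any c-commanding expression).
— them: object of the clause headed by 'betrayed'; the pronoun does not c-command the R-expression — coreference allowed.

Yes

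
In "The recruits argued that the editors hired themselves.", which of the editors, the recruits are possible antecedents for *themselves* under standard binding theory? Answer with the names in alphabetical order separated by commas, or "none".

*themselves* is a reflexive; Principle A requires it to be bound within its binding domain — the clause headed by 'hired'.
— the editors: subject of the clause headed by 'hired'; c-commands the reflexive within its binding domain — allowed (Principle A).
— the recruits: subject of the matrix clause; c-commands the reflexive but lies outside its binding domain — cannot bind it (Principle A).

the editors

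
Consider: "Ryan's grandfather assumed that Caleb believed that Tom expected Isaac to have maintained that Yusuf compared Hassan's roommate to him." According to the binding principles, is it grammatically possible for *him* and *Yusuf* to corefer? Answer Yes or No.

*him* is a pronoun; Principle B requires it to be free in its binding domain — the clause headed by 'compared'.
— Yusuf: subject of the clause headed by 'compared'; c-commands the pronoun within its binding domain — blocked (Principle B).

No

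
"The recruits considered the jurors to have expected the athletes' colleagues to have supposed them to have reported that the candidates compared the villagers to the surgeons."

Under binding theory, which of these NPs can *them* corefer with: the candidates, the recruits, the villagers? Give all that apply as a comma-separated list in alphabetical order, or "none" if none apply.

*them* is a pronoun; Principle B requires it to be free in its binding domain — the clause headed by 'supposed'.
— the candidates: subject of the clause headed by 'compared'; is c-commanded by the pronoun; coreference would bind this R-expression — blocked (Principle C).
— the recruits: subject of the matrix clause; c-commands the pronoun but lies outside its binding domain — allowed.
— the villagers: object of the clause headed by 'compared'; is c-commanded by the pronoun; coreference would bind this R-expression — blocked (Principle C).

the recruits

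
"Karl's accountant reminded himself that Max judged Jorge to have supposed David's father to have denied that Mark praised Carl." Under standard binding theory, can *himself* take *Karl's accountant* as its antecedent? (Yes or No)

*himself* is a reflexive; Principle A requires it to be bound within its binding domain — the matrix clause.
— Karl's accountant: subject of the matrix clause; c-commands the reflexive within its binding domain — allowed (Principle A).

Yes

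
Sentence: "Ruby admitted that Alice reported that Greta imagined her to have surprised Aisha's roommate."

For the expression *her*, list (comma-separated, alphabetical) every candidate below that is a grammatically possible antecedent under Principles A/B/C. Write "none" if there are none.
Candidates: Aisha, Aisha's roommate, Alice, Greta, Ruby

Alice, Ruby

*her* is a pronoun; Principle B requires it to be free in its binding domain — the clause headed by 'imagined'.
— Aisha: possessor inside the object DP of the clause headed by 'surprised'; is c-commanded by the pronoun; coreference would bind this R-expression — blocked (Principle C).
— Aisha's roommate: object of the clause headed by 'surprised'; is c-commanded by the pronoun; coreference would bind this R-expression — blocked (Principle C).
— Alice: subject of the clause headed by 'reported'; c-commands the pronoun but lies outside its binding domain — allowed.
— Greta: subject of the clause headed by 'imagined'; c-commands the pronoun within its binding domain — blocked (Principle B).
— Ruby: subject of the matrix clause; c-commands the pronoun but lies outside its binding domain — allowed.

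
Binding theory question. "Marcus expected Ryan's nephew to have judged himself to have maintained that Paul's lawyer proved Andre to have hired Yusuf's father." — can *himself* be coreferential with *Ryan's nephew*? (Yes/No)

Yes

*himself* is a reflexive; Principle A requires it to be bound within its binding domain — the clause headed by 'judged'.
— Ryan's nephew: subject of the clause headed by 'judged'; c-commands the reflexive within its binding domain — allowed (Principle A).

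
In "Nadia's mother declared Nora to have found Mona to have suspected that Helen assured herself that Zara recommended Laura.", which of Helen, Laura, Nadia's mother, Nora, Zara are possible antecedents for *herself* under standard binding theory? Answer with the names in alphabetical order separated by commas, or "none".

*herself* is a reflexive; Principle A requires it to be bound within its binding domain — the clause headed by 'assured'.
— Helen: subject of the clause headed by 'assured'; c-commands the reflexive within its binding domain — allowed (Principle A).
— Laura: object of the clause headed by 'recommended'; does not c-command the reflexive — cannot bind it (Principle A).
— Nadia's mother: subject of the matrix clause; c-commands the reflexive but lies outside its binding domain — cannot bind it (Principle A).
— Nora: subject of the clause headed by 'found'; c-commands the reflexive but lies outside its binding domain — cannot bind it (Principle A).
— Zara: subject of the clause headed by 'recommended'; does not c-command the reflexive — cannot bind it (Principle A).

Helen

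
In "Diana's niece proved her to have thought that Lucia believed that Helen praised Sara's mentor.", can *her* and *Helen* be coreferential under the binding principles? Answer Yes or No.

*Helen* is an R-expression; Principle C requires it to be free (not bound by any c-commanding expression).
— her: subject of the clause headed by 'thought'; the pronoun c-commands the R-expression — coreference blocked (Principle C).

No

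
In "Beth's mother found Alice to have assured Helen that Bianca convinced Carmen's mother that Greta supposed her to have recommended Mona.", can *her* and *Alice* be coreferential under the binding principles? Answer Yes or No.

*Alice* is an R-expression; Principle C requires it to be free (not bound by any c-commanding expression).
— her: subject of the clause headed by 'recommended'; the pronoun does not c-command the R-expression — coreference allowed.

Yes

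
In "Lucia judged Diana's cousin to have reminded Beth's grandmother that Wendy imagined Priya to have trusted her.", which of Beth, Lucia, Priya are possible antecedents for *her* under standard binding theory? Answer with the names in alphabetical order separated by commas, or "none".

*her* is a pronoun; Principle B requires it to be free in its binding domain — the clause headed by 'trusted'.
— Beth: possessor inside the object DP of the clause headed by 'reminded'; does not c-command the pronoun — Principle B does not apply; allowed.
— Lucia: subject of the matrix clause; c-commands the pronoun but lies outside its binding domain — allowed.
— Priya: subject of the clause headed by 'trusted'; c-commands the pronoun within its binding domain — blocked (Principle B).

Beth, Lucia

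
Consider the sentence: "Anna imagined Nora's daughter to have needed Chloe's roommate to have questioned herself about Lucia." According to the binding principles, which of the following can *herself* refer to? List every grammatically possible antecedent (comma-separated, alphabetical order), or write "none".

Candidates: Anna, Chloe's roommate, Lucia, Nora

*herself* is a reflexive; Principle A requires it to be bound within its binding domain — the clause headed by 'questioned'.
— Anna: subject of the matrix clause; c-commands the reflexive but lies outside its binding domain — cannot bind it (Principle A).
— Chloe's roommate: subject of the clause headed by 'questioned'; c-commands the reflexive within its binding domain — allowed (Principle A).
— Lucia: second object of the clause headed by 'questioned'; does not c-command the reflexive — cannot bind it (Principle A).
— Nora: possessor inside the subject DP of the clause headed by 'needed'; does not c-command the reflexive — cannot bind it (Principle A).

Chloe's roommate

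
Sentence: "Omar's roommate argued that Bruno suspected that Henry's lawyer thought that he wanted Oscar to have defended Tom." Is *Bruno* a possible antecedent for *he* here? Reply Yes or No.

Yes

*he* is a pronoun; Principle B requires it to be free in its binding domain — the clause headed by 'wanted'.
— Bruno: subject of the clause headed by 'suspected'; c-commands the pronoun but lies outside its binding domain — allowed.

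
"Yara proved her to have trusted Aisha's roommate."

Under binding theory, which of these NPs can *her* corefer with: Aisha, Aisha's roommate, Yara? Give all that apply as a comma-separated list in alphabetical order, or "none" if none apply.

*her* is a pronoun; Principle B requires it to be free in its binding domain — the matrix clause.
— Aisha: possessor inside the object DP of the clause headed by 'trusted'; is c-commanded by the pronoun; coreference would bind this R-expression — blocked (Principle C).
— Aisha's roommate: object of the clause headed by 'trusted'; is c-commanded by the pronoun; coreference would bind this R-expression — blocked (Principle C).
— Yara: subject of the matrix clause; c-commands the pronoun within its binding domain — blocked (Principle B).

none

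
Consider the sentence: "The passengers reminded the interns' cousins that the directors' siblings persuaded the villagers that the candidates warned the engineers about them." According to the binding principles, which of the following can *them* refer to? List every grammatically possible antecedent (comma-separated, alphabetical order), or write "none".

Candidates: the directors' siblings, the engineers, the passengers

*them* is a pronoun; Principle B requires it to be free in its binding domain — the clause headed by 'warned'.
— the directors' siblings: subject of the clause headed by 'persuaded'; c-commands the pronoun but lies outside its binding domain — allowed.
— the engineers: object of the clause headed by 'warned'; c-commands the pronoun within its binding domain — blocked (Principle B).
— the passengers: subject of the matrix clause; c-commands the pronoun but lies outside its binding domain — allowed.

the directors' siblings, the passengers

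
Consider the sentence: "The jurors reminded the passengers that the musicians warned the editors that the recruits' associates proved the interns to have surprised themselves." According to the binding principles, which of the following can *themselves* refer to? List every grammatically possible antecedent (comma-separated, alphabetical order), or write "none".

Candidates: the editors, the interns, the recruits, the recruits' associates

the interns

*themselves* is a reflexive; Principle A requires it to be bound within its binding domain — the clause headed by 'surprised'.
— the editors: object of the clause headed by 'warned'; c-commands the reflexive but lies outside its binding domain — cannot bind it (Principle A).
— the interns: subject of the clause headed by 'surprised'; c-commands the reflexive within its binding domain — allowed (Principle A).
— the recruits: possessor inside the subject DP of the clause headed by 'proved'; does not c-command the reflexive — cannot bind it (Principle A).
— the recruits' associates: subject of the clause headed by 'proved'; c-commands the reflexive but lies outside its binding domain — cannot bind it (Principle A).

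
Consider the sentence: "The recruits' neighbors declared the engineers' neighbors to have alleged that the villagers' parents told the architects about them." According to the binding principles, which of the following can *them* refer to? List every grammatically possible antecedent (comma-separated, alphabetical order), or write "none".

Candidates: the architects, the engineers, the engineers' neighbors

the engineers, the engineers' neighbors

*them* is a pronoun; Principle B requires it to be free in its binding domain — the clause headed by 'told'.
— the architects: object of the clause headed by 'told'; c-commands the pronoun within its binding domain — blocked (Principle B).
— the engineers: possessor inside the subject DP of the clause headed by 'alleged'; does not c-command the pronoun — Principle B does not apply; allowed.
— the engineers' neighbors: subject of the clause headed by 'alleged'; c-commands the pronoun but lies outside its binding domain — allowed.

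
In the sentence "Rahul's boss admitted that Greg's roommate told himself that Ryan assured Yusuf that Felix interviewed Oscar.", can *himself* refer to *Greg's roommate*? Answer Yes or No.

*himself* is a reflexive; Principle A requires it to be bound within its binding domain — the clause headed by 'told'.
— Greg's roommate: subject of the clause headed by 'told'; c-commands the reflexive within its binding domain — allowed (Principle A).

Yes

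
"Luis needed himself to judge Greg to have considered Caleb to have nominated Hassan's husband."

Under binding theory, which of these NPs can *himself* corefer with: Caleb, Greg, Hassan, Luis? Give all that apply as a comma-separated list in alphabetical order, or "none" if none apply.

Luis

*himself* is a reflexive; Principle A requires it to be bound within its binding domain — the matrix clause.
— Caleb: subject of the clause headed by 'nominated'; does not c-command the reflexive — cannot bind it (Principle A).
— Greg: subject of the clause headed by 'considered'; does not c-command the reflexive — cannot bind it (Principle A).
— Hassan: possessor inside the object DP of the clause headed by 'nominated'; does not c-command the reflexive — cannot bind it (Principle A).
— Luis: subject of the matrix clause; c-commands the reflexive within its binding domain — allowed (Principle A).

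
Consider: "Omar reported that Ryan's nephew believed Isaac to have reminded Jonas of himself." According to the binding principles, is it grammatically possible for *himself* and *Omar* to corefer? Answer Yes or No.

*himself* is a reflexive; Principle A requires it to be bound within its binding domain — the clause headed by 'reminded'.
— Omar: subject of the matrix clause; c-commands the reflexive but lies outside its binding domain — cannot bind it (Principle A).

No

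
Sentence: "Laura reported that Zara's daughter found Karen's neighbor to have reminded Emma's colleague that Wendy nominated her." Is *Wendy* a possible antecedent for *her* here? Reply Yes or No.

No

*her* is a pronoun; Principle B requires it to be free in its binding domain — the clause headed by 'nominated'.
— Wendy: subject of the clause headed by 'nominated'; c-commands the pronoun within its binding domain — blocked (Principle B).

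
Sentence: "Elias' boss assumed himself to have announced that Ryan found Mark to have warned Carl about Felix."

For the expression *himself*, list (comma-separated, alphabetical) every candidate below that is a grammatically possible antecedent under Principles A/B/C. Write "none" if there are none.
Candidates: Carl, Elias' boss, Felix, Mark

Elias' boss

*himself* is a reflexive; Principle A requires it to be bound within its binding domain — the matrix clause.
— Carl: object of the clause headed by 'warned'; does not c-command the reflexive — cannot bind it (Principle A).
— Elias' boss: subject of the matrix clause; c-commands the reflexive within its binding domain — allowed (Principle A).
— Felix: second object of the clause headed by 'warned'; does not c-command the reflexive — cannot bind it (Principle A).
— Mark: subject of the clause headed by 'warned'; does not c-command the reflexive — cannot bind it (Principle A).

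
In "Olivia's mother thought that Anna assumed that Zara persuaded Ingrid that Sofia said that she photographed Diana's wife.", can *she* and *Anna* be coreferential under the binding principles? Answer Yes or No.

*Anna* is an R-expression; Principle C requires it to be free (not bound by any c-commanding expression).
— she: subject of the clause headed by 'photographed'; the pronoun does not c-command the R-expression — coreference allowed.

Yes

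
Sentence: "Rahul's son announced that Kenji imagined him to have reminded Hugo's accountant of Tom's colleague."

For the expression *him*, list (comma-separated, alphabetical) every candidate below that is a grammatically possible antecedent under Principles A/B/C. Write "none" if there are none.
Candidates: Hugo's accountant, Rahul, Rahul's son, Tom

*him* is a pronoun; Principle B requires it to be free in its binding domain — the clause headed by 'imagined'.
— Hugo's accountant: object of the clause headed by 'reminded'; is c-commanded by the pronoun; coreference would bind this R-expression — blocked (Principle C).
— Rahul: possessor inside the subject DP of the matrix clause; does not c-command the pronoun — Principle B does not apply; allowed.
— Rahul's son: subject of the matrix clause; c-commands the pronoun but lies outside its binding domain — allowed.
— Tom: possessor inside the second object DP of the clause headed by 'reminded'; is c-commanded by the pronoun; coreference would bind this R-expression — blocked (Principle C).

Rahul, Rahul's son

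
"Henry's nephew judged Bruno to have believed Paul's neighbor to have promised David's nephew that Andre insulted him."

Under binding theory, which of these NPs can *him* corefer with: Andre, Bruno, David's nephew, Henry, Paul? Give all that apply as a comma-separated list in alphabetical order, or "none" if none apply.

*him* is a pronoun; Principle B requires it to be free in its binding domain — the clause headed by 'insulted'.
— Andre: subject of the clause headed by 'insulted'; c-commands the pronoun within its binding domain — blocked (Principle B).
— Bruno: subject of the clause headed by 'believed'; c-commands the pronoun but lies outside its binding domain — allowed.
— David's nephew: object of the clause headed by 'promised'; c-commands the pronoun but lies outside its binding domain — allowed.
— Henry: possessor inside the subject DP of the matrix clause; does not c-command the pronoun — Principle B does not apply; allowed.
— Paul: possessor inside the subject DP of the clause headed by 'promised'; does not c-command the pronoun — Principle B does not apply; allowed.

Bruno, David's nephew, Henry, Paul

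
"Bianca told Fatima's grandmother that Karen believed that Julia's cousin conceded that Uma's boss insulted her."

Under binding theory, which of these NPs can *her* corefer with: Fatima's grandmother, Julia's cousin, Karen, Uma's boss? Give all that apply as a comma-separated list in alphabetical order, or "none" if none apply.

*her* is a pronoun; Principle B requires it to be free in its binding domain — the clause headed by 'insulted'.
— Fatima's grandmother: object of the matrix clause; c-commands the pronoun but lies outside its binding domain — allowed.
— Julia's cousin: subject of the clause headed by 'conceded'; c-commands the pronoun but lies outside its binding domain — allowed.
— Karen: subject of the clause headed by 'believed'; c-commands the pronoun but lies outside its binding domain — allowed.
— Uma's boss: subject of the clause headed by 'insulted'; c-commands the pronoun within its binding domain — blocked (Principle B).

Fatima's grandmother, Julia's cousin, Karen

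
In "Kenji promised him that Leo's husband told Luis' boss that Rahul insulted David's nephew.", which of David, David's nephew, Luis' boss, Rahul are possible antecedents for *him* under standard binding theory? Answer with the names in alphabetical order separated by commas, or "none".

none

*him* is a pronoun; Principle B requires it to be free in its binding domain — the matrix clause.
— David: possessor inside the object DP of the clause headed by 'insulted'; is c-commanded by the pronoun; coreference would bind this R-expression — blocked (Principle C).
— David's nephew: object of the clause headed by 'insulted'; is c-commanded by the pronoun; coreference would bind this R-expression — blocked (Principle C).
— Luis' boss: object of the clause headed by 'told'; is c-commanded by the pronoun; coreference would bind this R-expression — blocked (Principle C).
— Rahul: subject of the clause headed by 'insulted'; is c-commanded by the pronoun; coreference would bind this R-expression — blocked (Principle C).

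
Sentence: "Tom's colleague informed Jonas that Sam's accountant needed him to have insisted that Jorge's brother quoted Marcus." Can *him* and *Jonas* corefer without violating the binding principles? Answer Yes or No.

Yes

*Jonas* is an R-expression; Principle C requires it to be free (not bound by any c-commanding expression).
— him: subject of the clause headed by 'insisted'; the pronoun does not c-command the R-expression — coreference allowed.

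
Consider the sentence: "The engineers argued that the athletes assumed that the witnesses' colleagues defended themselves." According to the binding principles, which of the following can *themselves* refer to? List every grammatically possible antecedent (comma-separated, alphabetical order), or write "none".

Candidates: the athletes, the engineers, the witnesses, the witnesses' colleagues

*themselves* is a reflexive; Principle A requires it to be bound within its binding domain — the clause headed by 'defended'.
— the athletes: subject of the clause headed by 'assumed'; c-commands the reflexive but lies outside its binding domain — cannot bind it (Principle A).
— the engineers: subject of the matrix clause; c-commands the reflexive but lies outside its binding domain — cannot bind it (Principle A).
— the witnesses: possessor inside the subject DP of the clause headed by 'defended'; does not c-command the reflexive — cannot bind it (Principle A).
— the witnesses' colleagues: subject of the clause headed by 'defended'; c-commands the reflexive within its binding domain — allowed (Principle A).

the witnesses' colleagues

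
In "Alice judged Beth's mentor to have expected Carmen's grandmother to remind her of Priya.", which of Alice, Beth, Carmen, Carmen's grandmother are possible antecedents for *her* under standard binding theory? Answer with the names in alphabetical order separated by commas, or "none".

Alice, Beth, Carmen

*her* is a pronoun; Principle B requires it to be free in its binding domain — the clause headed by 'remind'.
— Alice: subject of the matrix clause; c-commands the pronoun but lies outside its binding domain — allowed.
— Beth: possessor inside the subject DP of the clause headed by 'expected'; does not c-command the pronoun — Principle B does not apply; allowed.
— Carmen: possessor inside the subject DP of the clause headed by 'remind'; does not c-command the pronoun — Principle B does not apply; allowed.
— Carmen's grandmother: subject of the clause headed by 'remind'; c-commands the pronoun within its binding domain — blocked (Principle B).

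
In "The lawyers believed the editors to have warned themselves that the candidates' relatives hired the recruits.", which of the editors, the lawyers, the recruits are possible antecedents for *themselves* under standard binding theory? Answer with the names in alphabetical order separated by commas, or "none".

the editors

*themselves* is a reflexive; Principle A requires it to be bound within its binding domain — the clause headed by 'warned'.
— the editors: subject of the clause headed by 'warned'; c-commands the reflexive within its binding domain — allowed (Principle A).
— the lawyers: subject of the matrix clause; c-commands the reflexive but lies outside its binding domain — cannot bind it (Principle A).
— the recruits: object of the clause headed by 'hired'; does not c-command the reflexive — cannot bind it (Principle A).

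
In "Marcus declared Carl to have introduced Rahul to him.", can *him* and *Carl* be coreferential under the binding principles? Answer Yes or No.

No

*Carl* is an R-expression; Principle C requires it to be free (not bound by any c-commanding expression).
— him: second object of the clause headed by 'introduced'; the R-expression locally c-commands the pronoun — coreference blocked (Principle B on the pronoun).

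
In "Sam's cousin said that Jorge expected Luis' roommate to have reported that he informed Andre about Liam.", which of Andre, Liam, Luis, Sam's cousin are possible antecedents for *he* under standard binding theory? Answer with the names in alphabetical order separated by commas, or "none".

Luis, Sam's cousin

*he* is a pronoun; Principle B requires it to be free in its binding domain — the clause headed by 'informed'.
— Andre: object of the clause headed by 'informed'; is c-commanded by the pronoun; coreference would bind this R-expression — blocked (Principle C).
— Liam: second object of the clause headed by 'informed'; is c-commanded by the pronoun; coreference would bind this R-expression — blocked (Principle C).
— Luis: possessor inside the subject DP of the clause headed by 'reported'; does not c-command the pronoun — Principle B does not apply; allowed.
— Sam's cousin: subject of the matrix clause; c-commands the pronoun but lies outside its binding domain — allowed.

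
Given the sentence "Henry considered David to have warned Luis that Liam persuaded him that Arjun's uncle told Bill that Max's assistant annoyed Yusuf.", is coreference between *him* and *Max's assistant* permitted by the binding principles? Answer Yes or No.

*him* is a pronoun; Principle B requires it to be free in its binding domain — the clause headed by 'persuaded'.
— Max's assistant: subject of the clause headed by 'annoyed'; is c-commanded by the pronoun; coreference would bind this R-expression — blocked (Principle C).

No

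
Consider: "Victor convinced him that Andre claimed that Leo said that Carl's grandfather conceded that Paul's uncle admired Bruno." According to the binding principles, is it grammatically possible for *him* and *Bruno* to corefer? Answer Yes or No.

No

*him* is a pronoun; Principle B requires it to be free in its binding domain — the matrix clause.
— Bruno: object of the clause headed by 'admired'; is c-commanded by the pronoun; coreference would bind this R-expression — blocked (Principle C).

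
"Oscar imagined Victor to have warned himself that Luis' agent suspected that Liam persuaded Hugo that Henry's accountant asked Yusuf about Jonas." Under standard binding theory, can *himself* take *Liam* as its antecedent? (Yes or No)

*himself* is a reflexive; Principle A requires it to be bound within its binding domain — the clause headed by 'warned'.
— Liam: subject of the clause headed by 'persuaded'; does not c-command the reflexive — cannot bind it (Principle A).

No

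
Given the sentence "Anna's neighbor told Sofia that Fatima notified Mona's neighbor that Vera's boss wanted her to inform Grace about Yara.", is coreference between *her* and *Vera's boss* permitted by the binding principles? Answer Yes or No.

No

*her* is a pronoun; Principle B requires it to be free in its binding domain — the clause headed by 'wanted'.
— Vera's boss: subject of the clause headed by 'wanted'; c-commands the pronoun within its binding domain — blocked (Principle B).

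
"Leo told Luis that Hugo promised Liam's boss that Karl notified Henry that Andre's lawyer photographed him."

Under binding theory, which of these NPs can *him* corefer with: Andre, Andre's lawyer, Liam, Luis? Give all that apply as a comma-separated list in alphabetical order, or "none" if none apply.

*him* is a pronoun; Principle B requires it to be free in its binding domain — the clause headed by 'photographed'.
— Andre: possessor inside the subject DP of the clause headed by 'photographed'; does not c-command the pronoun — Principle B does not apply; allowed.
— Andre's lawyer: subject of the clause headed by 'photographed'; c-commands the pronoun within its binding domain — blocked (Principle B).
— Liam: possessor inside the object DP of the clause headed by 'promised'; does not c-command the pronoun — Principle B does not apply; allowed.
— Luis: object of the matrix clause; c-commands the pronoun but lies outside its binding domain — allowed.

Andre, Liam, Luis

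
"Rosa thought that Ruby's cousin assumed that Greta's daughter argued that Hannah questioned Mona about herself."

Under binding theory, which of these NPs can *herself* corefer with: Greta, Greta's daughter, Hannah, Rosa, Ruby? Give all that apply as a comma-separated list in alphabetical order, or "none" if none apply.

*herself* is a reflexive; Principle A requires it to be bound within its binding domain — the clause headed by 'questioned'.
— Greta: possessor inside the subject DP of the clause headed by 'argued'; does not c-command the reflexive — cannot bind it (Principle A).
— Greta's daughter: subject of the clause headed by 'argued'; c-commands the reflexive but lies outside its binding domain — cannot bind it (Principle A).
— Hannah: subject of the clause headed by 'questioned'; c-commands the reflexive within its binding domain — allowed (Principle A).
— Rosa: subject of the matrix clause; c-commands the reflexive but lies outside its binding domain — cannot bind it (Principle A).
— Ruby: possessor inside the subject DP of the clause headed by 'assumed'; does not c-command the reflexive — cannot bind it (Principle A).

Hannah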